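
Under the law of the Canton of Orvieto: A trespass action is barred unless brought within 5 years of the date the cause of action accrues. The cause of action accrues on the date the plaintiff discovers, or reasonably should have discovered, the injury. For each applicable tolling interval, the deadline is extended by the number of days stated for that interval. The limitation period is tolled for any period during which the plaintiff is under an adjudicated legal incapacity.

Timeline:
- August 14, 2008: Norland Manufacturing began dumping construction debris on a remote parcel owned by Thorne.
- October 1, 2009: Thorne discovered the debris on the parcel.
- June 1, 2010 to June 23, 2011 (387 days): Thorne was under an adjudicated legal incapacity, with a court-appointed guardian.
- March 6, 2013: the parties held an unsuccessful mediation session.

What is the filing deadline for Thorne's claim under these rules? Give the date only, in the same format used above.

Under the discovery rule, the claim accrued on October 1, 2009, when Thorne discovered the injury — not on the August 14, 2008 date of the underlying act.
Adding the 5 years base period to October 1, 2009 gives a deadline of October 1, 2014, before any tolling.
The plaintiff's legal incapacity from June 1, 2010 to June 23, 2011 tolled the period for 387 days, extending the deadline to October 23, 2015.
Nothing else in the chronology tolls or restarts the period.

October 23, 2015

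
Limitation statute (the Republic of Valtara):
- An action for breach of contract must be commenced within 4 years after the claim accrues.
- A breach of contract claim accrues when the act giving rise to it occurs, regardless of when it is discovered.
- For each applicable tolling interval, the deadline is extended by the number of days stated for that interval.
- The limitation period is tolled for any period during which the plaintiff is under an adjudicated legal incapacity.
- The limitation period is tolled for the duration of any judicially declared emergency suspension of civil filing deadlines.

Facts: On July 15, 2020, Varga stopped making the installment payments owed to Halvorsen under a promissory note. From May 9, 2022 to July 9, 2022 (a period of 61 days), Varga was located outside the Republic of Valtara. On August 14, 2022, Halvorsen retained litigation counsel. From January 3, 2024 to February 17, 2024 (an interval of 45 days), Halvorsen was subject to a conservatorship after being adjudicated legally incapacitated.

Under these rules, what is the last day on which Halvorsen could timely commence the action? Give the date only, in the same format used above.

The claim accrued on July 15, 2020, the date of the act.
Adding the 4 years base period to July 15, 2020 gives a deadline of July 15, 2024, before any tolling.
The plaintiff's legal incapacity from January 3, 2024 to February 17, 2024 tolled the period for 45 days, extending the deadline to August 29, 2024.
Although the defendant's absence ran from May 9, 2022 to July 9, 2022, the stated rules do not make that a tolling event, so it is disregarded.
The other events in the timeline have no effect on the limitation period under the stated rules.

August 29, 2024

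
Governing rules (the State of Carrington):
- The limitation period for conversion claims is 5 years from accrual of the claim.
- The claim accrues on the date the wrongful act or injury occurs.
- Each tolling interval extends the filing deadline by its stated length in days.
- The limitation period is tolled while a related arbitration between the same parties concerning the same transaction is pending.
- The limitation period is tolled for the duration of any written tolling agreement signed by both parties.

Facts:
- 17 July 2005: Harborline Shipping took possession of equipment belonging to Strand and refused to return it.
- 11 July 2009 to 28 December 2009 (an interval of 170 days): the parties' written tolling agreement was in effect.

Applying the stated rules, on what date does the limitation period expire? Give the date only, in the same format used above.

The claim accrued on 17 July 2005, when the wrongful act occurred.
The untolled deadline — 5 years after 17 July 2005 — is 17 July 2010.
The period was tolled for 170 days by the written tolling agreement (11 July 2009 to 28 December 2009), pushing the deadline to 3 January 2011.

3 January 2011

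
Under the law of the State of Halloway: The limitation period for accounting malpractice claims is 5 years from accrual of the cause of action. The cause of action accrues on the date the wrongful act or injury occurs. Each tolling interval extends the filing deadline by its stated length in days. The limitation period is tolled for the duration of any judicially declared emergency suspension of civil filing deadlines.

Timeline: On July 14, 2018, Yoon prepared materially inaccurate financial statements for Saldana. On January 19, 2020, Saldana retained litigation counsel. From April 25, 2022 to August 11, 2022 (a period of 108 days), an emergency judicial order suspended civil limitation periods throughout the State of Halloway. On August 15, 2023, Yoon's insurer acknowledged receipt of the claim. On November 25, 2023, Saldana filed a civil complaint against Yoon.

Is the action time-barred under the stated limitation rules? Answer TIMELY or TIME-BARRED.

The limitation period began to run on July 14, 2018.
5 years from July 14, 2018 is July 14, 2023.
The period was tolled for 108 days by the emergency suspension of filing deadlines (April 25, 2022 to August 11, 2022), pushing the deadline to October 30, 2023.
The other events in the timeline have no effect on the limitation period under the stated rules.
The November 25, 2023 filing falls after the October 30, 2023 deadline; the claim is time-barred.

TIME-BARRED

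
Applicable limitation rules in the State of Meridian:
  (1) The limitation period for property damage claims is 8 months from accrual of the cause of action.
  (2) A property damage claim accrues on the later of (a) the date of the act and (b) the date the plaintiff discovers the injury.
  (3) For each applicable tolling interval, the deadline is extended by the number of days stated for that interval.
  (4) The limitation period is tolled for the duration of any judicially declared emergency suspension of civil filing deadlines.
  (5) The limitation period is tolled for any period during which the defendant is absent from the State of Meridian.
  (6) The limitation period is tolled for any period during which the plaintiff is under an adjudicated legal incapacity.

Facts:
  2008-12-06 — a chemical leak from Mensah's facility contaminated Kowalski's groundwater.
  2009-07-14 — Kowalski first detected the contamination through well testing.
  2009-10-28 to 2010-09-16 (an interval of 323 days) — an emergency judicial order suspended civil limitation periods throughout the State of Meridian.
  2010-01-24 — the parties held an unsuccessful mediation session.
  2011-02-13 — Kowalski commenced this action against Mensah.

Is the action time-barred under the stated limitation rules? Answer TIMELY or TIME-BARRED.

TIME-BARRED

The claim accrued on 2009-07-14 — the later of the 2008-12-06 act and the 2009-07-14 discovery.
8 months from 2009-07-14 is 2010-03-14.
Because the emergency suspension of filing deadlines ran from 2009-10-28 to 2010-09-16, the deadline is extended by 323 days to 2011-01-31.
Nothing else in the chronology tolls or restarts the period.
The 2011-02-13 filing falls after the 2011-01-31 deadline; the claim is time-barred.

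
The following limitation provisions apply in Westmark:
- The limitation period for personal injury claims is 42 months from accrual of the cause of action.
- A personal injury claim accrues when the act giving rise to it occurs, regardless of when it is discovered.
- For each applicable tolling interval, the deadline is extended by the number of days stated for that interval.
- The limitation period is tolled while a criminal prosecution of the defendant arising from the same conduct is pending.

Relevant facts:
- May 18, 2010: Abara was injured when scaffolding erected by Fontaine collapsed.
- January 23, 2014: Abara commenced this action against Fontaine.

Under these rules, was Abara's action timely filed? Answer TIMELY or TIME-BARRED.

TIME-BARRED

The cause of action accrued on May 18, 2010, the date of the act.
The untolled deadline — 42 months after May 18, 2010 — is November 18, 2013.
Filing on January 23, 2014 missed the November 18, 2013 deadline — the action is time-barred.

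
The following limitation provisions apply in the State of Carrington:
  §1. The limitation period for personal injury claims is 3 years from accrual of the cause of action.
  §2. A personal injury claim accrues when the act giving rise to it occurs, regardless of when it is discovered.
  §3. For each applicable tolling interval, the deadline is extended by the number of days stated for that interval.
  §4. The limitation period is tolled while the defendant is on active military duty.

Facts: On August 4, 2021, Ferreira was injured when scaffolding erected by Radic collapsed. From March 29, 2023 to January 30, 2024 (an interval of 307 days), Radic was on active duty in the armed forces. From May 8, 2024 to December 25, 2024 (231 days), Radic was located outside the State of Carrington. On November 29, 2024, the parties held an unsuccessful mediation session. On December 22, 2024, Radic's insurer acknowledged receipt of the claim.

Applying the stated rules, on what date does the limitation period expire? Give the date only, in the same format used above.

June 7, 2025

The limitation period began to run on August 4, 2021.
3 years from August 4, 2021 is August 4, 2024.
Because the defendant's active military service ran from March 29, 2023 to January 30, 2024, the deadline is extended by 307 days to June 7, 2025.
Although the defendant's absence ran from May 8, 2024 to December 25, 2024, the stated rules do not make that a tolling event, so it is disregarded.
None of the other events listed affects the running of the period under the stated rules.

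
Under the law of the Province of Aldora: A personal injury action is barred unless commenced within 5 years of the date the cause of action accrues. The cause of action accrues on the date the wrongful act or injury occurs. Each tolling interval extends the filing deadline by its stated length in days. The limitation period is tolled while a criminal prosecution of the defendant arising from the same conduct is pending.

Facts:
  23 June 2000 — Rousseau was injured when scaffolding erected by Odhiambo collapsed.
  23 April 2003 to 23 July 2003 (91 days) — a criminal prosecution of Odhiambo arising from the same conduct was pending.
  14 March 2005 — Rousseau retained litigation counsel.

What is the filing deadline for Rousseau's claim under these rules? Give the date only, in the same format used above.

The limitation period began to run on 23 June 2000.
Adding the 5 years base period to 23 June 2000 gives a deadline of 23 June 2005, before any tolling.
Because the pending criminal prosecution ran from 23 April 2003 to 23 July 2003, the deadline is extended by 91 days to 22 September 2005.
The other events in the timeline have no effect on the limitation period under the stated rules.

22 September 2005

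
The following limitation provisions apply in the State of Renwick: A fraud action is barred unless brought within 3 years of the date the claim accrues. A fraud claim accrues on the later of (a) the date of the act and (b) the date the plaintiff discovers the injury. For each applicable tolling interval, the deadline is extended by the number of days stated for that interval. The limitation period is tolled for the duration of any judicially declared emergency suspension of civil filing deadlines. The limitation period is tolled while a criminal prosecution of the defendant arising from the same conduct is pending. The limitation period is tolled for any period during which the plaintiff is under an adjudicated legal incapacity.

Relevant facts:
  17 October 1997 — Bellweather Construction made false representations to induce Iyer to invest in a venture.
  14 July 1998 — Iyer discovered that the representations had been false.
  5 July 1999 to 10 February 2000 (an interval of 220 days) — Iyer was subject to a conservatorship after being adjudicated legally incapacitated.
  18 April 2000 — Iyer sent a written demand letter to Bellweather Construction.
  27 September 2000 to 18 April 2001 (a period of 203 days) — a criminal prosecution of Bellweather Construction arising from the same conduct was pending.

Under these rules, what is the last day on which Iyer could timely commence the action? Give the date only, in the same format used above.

10 September 2002

Because discovery on 14 July 1998 post-dates the 17 October 1997 act, accrual under the later-of rule falls on 14 July 1998.
3 years from 14 July 1998 is 14 July 2001.
The period was tolled for 220 days by the plaintiff's legal incapacity (5 July 1999 to 10 February 2000), pushing the deadline to 19 February 2002.
The pending criminal prosecution from 27 September 2000 to 18 April 2001 tolled the period for 203 days, extending the deadline to 10 September 2002.
None of the other events listed affects the running of the period under the stated rules.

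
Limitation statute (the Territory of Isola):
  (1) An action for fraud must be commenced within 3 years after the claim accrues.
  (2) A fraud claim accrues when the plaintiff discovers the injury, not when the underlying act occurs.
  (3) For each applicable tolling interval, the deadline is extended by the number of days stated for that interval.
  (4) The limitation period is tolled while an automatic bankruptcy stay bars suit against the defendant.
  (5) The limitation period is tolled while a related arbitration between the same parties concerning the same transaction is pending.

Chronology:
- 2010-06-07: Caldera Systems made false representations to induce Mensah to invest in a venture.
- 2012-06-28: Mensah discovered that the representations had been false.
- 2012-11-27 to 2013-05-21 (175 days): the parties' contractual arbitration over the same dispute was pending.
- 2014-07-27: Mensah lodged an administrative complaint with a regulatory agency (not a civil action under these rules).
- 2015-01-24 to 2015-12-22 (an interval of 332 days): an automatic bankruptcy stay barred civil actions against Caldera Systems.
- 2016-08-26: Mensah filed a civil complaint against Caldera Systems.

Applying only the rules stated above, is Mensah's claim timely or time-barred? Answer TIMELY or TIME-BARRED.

TIMELY

Under the discovery rule, the claim accrued on 2012-06-28, when Mensah discovered the injury — not on the 2010-06-07 date of the underlying act.
3 years from 2012-06-28 is 2015-06-28.
The period was tolled for 175 days by the pending related arbitration (2012-11-27 to 2013-05-21), pushing the deadline to 2015-12-20.
The automatic bankruptcy stay from 2015-01-24 to 2015-12-22 tolled the period for 332 days, extending the deadline to 2016-11-16.
None of the other events listed affects the running of the period under the stated rules.
Mensah filed on 2016-08-26, before the 2016-11-16 deadline, so the action is timely.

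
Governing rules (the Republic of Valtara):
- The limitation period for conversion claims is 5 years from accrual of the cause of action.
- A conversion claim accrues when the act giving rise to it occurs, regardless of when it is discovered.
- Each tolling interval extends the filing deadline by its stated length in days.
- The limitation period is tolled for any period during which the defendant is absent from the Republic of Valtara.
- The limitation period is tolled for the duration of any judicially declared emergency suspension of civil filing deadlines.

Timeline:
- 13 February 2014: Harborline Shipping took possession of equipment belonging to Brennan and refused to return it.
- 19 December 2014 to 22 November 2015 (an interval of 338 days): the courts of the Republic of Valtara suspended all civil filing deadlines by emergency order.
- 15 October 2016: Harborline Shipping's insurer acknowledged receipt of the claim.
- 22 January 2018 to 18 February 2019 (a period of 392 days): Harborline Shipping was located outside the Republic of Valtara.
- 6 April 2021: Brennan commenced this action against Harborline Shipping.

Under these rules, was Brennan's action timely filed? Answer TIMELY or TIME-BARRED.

TIME-BARRED

The claim accrued on 13 February 2014, when the wrongful act occurred.
The untolled deadline — 5 years after 13 February 2014 — is 13 February 2019.
Because the emergency suspension of filing deadlines ran from 19 December 2014 to 22 November 2015, the deadline is extended by 338 days to 17 January 2020.
The defendant's absence from the jurisdiction from 22 January 2018 to 18 February 2019 tolled the period for 392 days, extending the deadline to 12 February 2021.
The other events in the timeline have no effect on the limitation period under the stated rules.
Filing on 6 April 2021 missed the 12 February 2021 deadline — the action is time-barred.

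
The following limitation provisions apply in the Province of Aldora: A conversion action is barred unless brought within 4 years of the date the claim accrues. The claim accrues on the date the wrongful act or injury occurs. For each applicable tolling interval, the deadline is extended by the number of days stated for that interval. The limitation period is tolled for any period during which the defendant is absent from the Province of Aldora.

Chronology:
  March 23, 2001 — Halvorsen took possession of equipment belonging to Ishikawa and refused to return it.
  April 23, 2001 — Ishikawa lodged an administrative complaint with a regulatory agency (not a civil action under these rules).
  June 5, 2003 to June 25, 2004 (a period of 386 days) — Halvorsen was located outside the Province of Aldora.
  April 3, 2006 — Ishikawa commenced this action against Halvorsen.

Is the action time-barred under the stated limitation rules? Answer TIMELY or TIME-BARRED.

TIMELY

The claim accrued on March 23, 2001, when the wrongful act occurred.
Adding the 4 years base period to March 23, 2001 gives a deadline of March 23, 2005, before any tolling.
The period was tolled for 386 days by the defendant's absence from the jurisdiction (June 5, 2003 to June 25, 2004), pushing the deadline to April 13, 2006.
None of the other events listed affects the running of the period under the stated rules.
Filing on April 3, 2006 beat the April 13, 2006 deadline — the action is timely.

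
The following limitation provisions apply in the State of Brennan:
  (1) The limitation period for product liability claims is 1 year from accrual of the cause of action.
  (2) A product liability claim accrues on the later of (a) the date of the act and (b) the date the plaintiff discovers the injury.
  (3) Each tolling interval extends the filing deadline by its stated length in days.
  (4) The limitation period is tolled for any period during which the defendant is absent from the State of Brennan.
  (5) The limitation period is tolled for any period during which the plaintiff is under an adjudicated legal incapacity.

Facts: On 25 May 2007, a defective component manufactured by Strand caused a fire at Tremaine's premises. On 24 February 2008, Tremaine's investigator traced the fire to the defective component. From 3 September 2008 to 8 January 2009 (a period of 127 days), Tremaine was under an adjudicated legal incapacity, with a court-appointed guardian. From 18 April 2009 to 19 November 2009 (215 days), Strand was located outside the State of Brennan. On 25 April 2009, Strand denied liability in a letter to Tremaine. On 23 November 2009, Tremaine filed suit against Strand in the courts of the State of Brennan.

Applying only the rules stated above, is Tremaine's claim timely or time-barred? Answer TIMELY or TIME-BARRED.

TIMELY

Because discovery on 24 February 2008 post-dates the 25 May 2007 act, accrual under the later-of rule falls on 24 February 2008.
The untolled deadline — 1 year after 24 February 2008 — is 24 February 2009.
Because the plaintiff's legal incapacity ran from 3 September 2008 to 8 January 2009, the deadline is extended by 127 days to 1 July 2009.
Because the defendant's absence from the jurisdiction ran from 18 April 2009 to 19 November 2009, the deadline is extended by 215 days to 1 February 2010.
None of the other events listed affects the running of the period under the stated rules.
Tremaine filed on 23 November 2009, before the 1 February 2010 deadline, so the action is timely.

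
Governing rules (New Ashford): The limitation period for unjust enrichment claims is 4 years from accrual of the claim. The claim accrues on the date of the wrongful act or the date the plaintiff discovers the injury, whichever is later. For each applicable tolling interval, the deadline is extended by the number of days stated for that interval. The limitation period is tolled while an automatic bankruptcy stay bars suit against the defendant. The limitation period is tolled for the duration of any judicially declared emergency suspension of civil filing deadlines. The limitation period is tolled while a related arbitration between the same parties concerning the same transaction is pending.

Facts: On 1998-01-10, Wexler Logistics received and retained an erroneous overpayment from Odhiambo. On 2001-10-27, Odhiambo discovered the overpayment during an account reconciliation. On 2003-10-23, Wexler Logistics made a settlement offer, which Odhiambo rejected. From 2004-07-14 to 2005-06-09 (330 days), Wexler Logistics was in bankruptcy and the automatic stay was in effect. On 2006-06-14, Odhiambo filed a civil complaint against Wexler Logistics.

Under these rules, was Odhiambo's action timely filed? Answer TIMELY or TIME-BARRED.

The claim accrued on 2001-10-27 — the later of the 1998-01-10 act and the 2001-10-27 discovery.
4 years from 2001-10-27 is 2005-10-27.
The automatic bankruptcy stay from 2004-07-14 to 2005-06-09 tolled the period for 330 days, extending the deadline to 2006-09-22.
The other events in the timeline have no effect on the limitation period under the stated rules.
Filing on 2006-06-14 beat the 2006-09-22 deadline — the action is timely.

TIMELY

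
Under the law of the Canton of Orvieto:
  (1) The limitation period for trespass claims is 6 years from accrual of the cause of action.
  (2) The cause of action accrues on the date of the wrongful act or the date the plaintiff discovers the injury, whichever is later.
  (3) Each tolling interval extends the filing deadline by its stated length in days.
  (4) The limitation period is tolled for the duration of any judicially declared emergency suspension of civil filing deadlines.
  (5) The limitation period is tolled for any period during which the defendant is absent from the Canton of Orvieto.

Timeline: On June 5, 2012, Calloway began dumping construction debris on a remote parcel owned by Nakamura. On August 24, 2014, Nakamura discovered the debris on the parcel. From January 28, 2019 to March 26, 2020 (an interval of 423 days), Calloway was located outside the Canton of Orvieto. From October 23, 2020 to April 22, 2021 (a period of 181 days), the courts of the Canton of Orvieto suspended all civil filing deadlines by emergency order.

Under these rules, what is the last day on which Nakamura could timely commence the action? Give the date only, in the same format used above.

Because discovery on August 24, 2014 post-dates the June 5, 2012 act, accrual under the later-of rule falls on August 24, 2014.
6 years from August 24, 2014 is August 24, 2020.
The period was tolled for 423 days by the defendant's absence from the jurisdiction (January 28, 2019 to March 26, 2020), pushing the deadline to October 21, 2021.
The emergency suspension of filing deadlines from October 23, 2020 to April 22, 2021 tolled the period for 181 days, extending the deadline to April 20, 2022.

April 20, 2022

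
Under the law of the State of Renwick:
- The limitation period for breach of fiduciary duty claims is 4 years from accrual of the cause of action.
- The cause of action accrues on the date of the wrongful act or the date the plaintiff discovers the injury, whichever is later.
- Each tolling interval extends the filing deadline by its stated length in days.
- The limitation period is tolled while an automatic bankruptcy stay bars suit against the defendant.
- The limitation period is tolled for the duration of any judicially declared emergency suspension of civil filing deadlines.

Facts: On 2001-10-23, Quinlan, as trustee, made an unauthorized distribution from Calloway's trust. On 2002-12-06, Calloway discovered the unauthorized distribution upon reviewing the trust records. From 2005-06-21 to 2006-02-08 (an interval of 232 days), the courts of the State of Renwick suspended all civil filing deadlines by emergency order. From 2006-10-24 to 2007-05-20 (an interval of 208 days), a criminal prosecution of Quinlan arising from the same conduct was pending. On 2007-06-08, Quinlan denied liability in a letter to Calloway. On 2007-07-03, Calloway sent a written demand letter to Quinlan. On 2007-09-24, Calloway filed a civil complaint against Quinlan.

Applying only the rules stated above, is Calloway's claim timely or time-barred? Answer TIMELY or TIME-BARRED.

The claim accrued on 2002-12-06 — the later of the 2001-10-23 act and the 2002-12-06 discovery.
Adding the 4 years base period to 2002-12-06 gives a deadline of 2006-12-06, before any tolling.
The period was tolled for 232 days by the emergency suspension of filing deadlines (2005-06-21 to 2006-02-08), pushing the deadline to 2007-07-26.
No stated provision tolls the period for a criminal prosecution, so the interval from 2006-10-24 to 2007-05-20 has no effect on the deadline.
The other events in the timeline have no effect on the limitation period under the stated rules.
Filing on 2007-09-24 missed the 2007-07-26 deadline — the action is time-barred.

TIME-BARRED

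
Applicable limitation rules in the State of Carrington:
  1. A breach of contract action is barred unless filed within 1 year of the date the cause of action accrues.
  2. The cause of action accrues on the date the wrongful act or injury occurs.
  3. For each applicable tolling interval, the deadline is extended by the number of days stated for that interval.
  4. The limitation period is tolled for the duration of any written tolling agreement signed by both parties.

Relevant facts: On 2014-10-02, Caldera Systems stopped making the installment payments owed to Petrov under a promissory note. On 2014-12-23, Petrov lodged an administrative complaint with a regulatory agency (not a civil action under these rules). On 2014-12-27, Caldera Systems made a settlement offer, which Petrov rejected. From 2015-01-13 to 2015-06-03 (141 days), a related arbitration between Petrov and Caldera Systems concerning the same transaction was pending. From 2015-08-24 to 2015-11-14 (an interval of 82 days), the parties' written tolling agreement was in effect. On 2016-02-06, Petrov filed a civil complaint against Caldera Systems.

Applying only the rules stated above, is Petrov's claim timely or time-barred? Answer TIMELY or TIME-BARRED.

TIME-BARRED

The cause of action accrued on 2014-10-02, the date of the act.
1 year from 2014-10-02 is 2015-10-02.
The written tolling agreement from 2015-08-24 to 2015-11-14 tolled the period for 82 days, extending the deadline to 2015-12-23.
No stated provision tolls the period for a pending arbitration, so the interval from 2015-01-13 to 2015-06-03 has no effect on the deadline.
None of the other events listed affects the running of the period under the stated rules.
The 2016-02-06 filing falls after the 2015-12-23 deadline; the claim is time-barred.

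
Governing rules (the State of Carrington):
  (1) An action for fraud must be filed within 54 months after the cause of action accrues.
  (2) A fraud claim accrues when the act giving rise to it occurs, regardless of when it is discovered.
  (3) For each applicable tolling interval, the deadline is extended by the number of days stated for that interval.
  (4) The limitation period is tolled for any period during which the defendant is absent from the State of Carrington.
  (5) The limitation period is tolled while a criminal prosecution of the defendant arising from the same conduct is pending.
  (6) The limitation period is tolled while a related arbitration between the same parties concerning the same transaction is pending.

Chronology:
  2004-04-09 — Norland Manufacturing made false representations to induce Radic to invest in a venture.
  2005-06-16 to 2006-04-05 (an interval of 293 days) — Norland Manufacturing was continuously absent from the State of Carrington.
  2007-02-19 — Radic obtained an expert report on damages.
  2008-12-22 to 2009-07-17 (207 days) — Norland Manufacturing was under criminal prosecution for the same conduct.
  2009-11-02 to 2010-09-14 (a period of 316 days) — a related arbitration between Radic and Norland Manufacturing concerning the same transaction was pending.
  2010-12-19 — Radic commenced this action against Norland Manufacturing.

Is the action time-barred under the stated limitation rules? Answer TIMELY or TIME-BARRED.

TIMELY

The limitation period began to run on 2004-04-09.
Adding the 54 months base period to 2004-04-09 gives a deadline of 2008-10-09, before any tolling.
The defendant's absence from the jurisdiction from 2005-06-16 to 2006-04-05 tolled the period for 293 days, extending the deadline to 2009-07-29.
The pending criminal prosecution from 2008-12-22 to 2009-07-17 tolled the period for 207 days, extending the deadline to 2010-02-21.
The pending related arbitration from 2009-11-02 to 2010-09-14 tolled the period for 316 days, extending the deadline to 2011-01-03.
The other events in the timeline have no effect on the limitation period under the stated rules.
Filing on 2010-12-19 beat the 2011-01-03 deadline — the action is timely.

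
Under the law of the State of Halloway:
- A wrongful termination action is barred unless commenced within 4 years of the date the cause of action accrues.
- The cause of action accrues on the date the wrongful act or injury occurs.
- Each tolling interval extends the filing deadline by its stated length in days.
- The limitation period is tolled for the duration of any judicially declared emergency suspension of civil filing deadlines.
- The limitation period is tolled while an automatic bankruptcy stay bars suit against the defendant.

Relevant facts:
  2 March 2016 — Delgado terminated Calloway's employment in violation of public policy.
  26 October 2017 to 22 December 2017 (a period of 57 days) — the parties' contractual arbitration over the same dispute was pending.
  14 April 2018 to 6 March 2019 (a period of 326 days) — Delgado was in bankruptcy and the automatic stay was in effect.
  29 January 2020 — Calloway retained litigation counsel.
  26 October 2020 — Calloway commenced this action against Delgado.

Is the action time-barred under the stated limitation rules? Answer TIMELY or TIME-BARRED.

The limitation period began to run on 2 March 2016.
4 years from 2 March 2016 is 2 March 2020.
The period was tolled for 326 days by the automatic bankruptcy stay (14 April 2018 to 6 March 2019), pushing the deadline to 22 January 2021.
No stated provision tolls the period for a pending arbitration, so the interval from 26 October 2017 to 22 December 2017 has no effect on the deadline.
None of the other events listed affects the running of the period under the stated rules.
The 26 October 2020 filing precedes the 22 January 2021 deadline; the claim is timely.

TIMELY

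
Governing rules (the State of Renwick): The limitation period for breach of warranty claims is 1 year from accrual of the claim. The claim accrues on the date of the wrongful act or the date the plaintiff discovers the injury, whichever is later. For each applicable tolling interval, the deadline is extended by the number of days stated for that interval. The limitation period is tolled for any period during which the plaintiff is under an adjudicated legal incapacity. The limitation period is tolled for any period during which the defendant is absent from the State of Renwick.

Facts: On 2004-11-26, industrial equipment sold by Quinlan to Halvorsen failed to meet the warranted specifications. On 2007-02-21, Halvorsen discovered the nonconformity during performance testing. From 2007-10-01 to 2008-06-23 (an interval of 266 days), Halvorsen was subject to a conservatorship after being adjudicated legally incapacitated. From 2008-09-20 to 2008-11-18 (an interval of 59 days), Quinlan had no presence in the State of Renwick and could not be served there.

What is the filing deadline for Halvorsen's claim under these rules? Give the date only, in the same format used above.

2009-01-11

Because discovery on 2007-02-21 post-dates the 2004-11-26 act, accrual under the later-of rule falls on 2007-02-21.
The untolled deadline — 1 year after 2007-02-21 — is 2008-02-21.
The period was tolled for 266 days by the plaintiff's legal incapacity (2007-10-01 to 2008-06-23), pushing the deadline to 2008-11-13.
The defendant's absence from the jurisdiction from 2008-09-20 to 2008-11-18 tolled the period for 59 days, extending the deadline to 2009-01-11.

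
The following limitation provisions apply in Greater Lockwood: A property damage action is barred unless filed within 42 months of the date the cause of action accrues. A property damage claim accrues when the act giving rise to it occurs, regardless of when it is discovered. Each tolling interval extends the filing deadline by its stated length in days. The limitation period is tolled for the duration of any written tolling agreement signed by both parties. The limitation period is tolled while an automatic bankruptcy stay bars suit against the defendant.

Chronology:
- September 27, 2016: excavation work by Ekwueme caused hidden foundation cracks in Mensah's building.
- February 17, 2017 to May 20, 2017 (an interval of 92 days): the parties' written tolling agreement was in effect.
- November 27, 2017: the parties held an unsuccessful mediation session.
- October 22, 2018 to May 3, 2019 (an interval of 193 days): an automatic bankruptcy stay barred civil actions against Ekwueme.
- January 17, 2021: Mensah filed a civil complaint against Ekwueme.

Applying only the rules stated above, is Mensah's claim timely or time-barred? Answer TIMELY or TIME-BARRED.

The cause of action accrued on September 27, 2016, the date of the act.
42 months from September 27, 2016 is March 27, 2020.
The written tolling agreement from February 17, 2017 to May 20, 2017 tolled the period for 92 days, extending the deadline to June 27, 2020.
The automatic bankruptcy stay from October 22, 2018 to May 3, 2019 tolled the period for 193 days, extending the deadline to January 6, 2021.
None of the other events listed affects the running of the period under the stated rules.
The January 17, 2021 filing falls after the January 6, 2021 deadline; the claim is time-barred.

TIME-BARRED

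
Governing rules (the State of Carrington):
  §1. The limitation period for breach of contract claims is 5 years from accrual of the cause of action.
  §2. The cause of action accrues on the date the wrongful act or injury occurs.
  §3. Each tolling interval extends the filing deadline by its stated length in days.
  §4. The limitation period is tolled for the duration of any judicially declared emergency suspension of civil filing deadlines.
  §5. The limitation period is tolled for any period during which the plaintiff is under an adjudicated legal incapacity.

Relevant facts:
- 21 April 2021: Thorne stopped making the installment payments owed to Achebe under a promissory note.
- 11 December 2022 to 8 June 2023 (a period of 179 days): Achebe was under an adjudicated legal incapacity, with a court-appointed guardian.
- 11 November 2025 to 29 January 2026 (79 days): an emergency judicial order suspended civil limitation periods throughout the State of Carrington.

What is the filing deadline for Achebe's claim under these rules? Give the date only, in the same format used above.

4 January 2027

The limitation period began to run on 21 April 2021.
The untolled deadline — 5 years after 21 April 2021 — is 21 April 2026.
Because the plaintiff's legal incapacity ran from 11 December 2022 to 8 June 2023, the deadline is extended by 179 days to 17 October 2026.
The period was tolled for 79 days by the emergency suspension of filing deadlines (11 November 2025 to 29 January 2026), pushing the deadline to 4 January 2027.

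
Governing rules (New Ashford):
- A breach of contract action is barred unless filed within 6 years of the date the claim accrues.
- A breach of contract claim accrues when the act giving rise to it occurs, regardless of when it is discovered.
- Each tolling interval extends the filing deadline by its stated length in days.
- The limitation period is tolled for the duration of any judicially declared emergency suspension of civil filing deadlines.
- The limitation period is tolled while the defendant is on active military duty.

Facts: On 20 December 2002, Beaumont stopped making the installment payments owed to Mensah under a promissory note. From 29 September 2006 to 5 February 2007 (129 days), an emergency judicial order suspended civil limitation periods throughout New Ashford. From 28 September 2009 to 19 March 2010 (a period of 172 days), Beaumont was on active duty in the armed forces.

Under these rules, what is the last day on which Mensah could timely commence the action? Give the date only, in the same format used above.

28 April 2009

The limitation period began to run on 20 December 2002.
6 years from 20 December 2002 is 20 December 2008.
The period was tolled for 129 days by the emergency suspension of filing deadlines (29 September 2006 to 5 February 2007), pushing the deadline to 28 April 2009.
The defendant's active military service starting 28 September 2009 came too late — the period had run on 28 April 2009 — and so does not extend the deadline.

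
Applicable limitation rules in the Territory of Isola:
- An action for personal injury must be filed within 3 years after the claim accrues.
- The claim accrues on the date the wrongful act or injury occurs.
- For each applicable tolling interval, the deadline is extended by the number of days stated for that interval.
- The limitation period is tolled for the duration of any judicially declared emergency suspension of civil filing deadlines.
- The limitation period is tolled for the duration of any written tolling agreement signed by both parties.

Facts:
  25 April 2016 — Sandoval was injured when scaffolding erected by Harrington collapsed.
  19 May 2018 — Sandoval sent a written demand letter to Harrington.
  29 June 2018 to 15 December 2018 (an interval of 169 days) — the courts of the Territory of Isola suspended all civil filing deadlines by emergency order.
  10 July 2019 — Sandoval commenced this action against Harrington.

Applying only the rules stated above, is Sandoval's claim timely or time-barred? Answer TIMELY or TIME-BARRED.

The limitation period began to run on 25 April 2016.
3 years from 25 April 2016 is 25 April 2019.
The period was tolled for 169 days by the emergency suspension of filing deadlines (29 June 2018 to 15 December 2018), pushing the deadline to 11 October 2019.
None of the other events listed affects the running of the period under the stated rules.
Sandoval filed on 10 July 2019, before the 11 October 2019 deadline, so the action is timely.

TIMELY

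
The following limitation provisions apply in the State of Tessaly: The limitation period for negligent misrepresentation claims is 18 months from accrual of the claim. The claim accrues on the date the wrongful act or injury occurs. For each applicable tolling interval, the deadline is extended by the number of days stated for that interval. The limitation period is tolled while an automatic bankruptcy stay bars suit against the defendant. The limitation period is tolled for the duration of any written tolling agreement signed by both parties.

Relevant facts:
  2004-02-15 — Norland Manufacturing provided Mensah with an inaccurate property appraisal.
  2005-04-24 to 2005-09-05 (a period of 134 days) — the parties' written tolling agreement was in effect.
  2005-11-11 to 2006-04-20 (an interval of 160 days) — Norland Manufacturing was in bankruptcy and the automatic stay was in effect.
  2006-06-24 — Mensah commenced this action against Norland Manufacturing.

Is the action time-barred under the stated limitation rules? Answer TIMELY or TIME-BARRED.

TIME-BARRED

The limitation period began to run on 2004-02-15.
18 months from 2004-02-15 is 2005-08-15.
The written tolling agreement from 2005-04-24 to 2005-09-05 tolled the period for 134 days, extending the deadline to 2005-12-27.
Because the automatic bankruptcy stay ran from 2005-11-11 to 2006-04-20, the deadline is extended by 160 days to 2006-06-05.
The 2006-06-24 filing falls after the 2006-06-05 deadline; the claim is time-barred.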